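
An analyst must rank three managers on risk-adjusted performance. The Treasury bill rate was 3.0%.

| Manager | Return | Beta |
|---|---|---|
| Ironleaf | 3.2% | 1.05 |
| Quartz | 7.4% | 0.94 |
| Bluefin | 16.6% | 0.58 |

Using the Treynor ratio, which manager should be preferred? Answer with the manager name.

Bluefin

Ironleaf: Treynor = (3.2% − 3.0%) / 1.05 = 0.190
Quartz: Treynor = (7.4% − 3.0%) / 0.94 = 4.681
Bluefin: Treynor = (16.6% − 3.0%) / 0.58 = 23.448
Highest: Bluefin (23.448).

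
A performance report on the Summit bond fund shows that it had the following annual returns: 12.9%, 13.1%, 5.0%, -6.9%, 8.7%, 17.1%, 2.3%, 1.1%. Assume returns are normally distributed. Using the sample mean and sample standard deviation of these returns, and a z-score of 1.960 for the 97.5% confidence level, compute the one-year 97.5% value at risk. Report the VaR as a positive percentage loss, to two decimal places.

8.70

Mean return μ = 53.30 / 8 = 6.6625%
Sample σ = √[Σ(r − μ)² / 7] = √[430.1188 / 7] = √61.4455 = 7.8387%
VaR = −(μ − z·σ) = −(6.6625 − 1.960 × 7.8387) = −(-8.7014) = 8.7014%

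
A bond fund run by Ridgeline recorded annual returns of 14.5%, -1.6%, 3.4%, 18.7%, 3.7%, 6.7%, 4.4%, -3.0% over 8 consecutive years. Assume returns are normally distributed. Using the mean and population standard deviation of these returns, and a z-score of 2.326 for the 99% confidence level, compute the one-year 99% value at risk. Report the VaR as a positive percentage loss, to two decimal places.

Mean return r̄ = 46.80 / 8 = 5.8500%
Σ(r − r̄)² = 387.2200; population σ = √(387.2200/8) = 6.9572%
VaR = −(r̄ − z·σ) = −(5.8500 − 2.326 × 6.9572) = −(-10.3324) = 10.3324%

10.33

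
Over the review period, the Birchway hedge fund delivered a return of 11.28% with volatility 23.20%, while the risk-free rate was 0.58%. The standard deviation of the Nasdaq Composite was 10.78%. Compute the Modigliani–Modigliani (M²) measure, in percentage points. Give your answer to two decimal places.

Sharpe = (Rp − Rf) / σp = (11.28% − 0.58%) / 23.20% = 0.4612
M² = Rf + Sharpe × σm = 0.58% + 0.4612 × 10.78% = 5.5517%

5.55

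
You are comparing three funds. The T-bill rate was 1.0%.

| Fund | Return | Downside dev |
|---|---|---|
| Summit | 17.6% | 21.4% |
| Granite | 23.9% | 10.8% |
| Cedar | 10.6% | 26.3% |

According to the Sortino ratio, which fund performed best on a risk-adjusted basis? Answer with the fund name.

Granite

Summit: Sortino ratio = (17.6% − 1.0%) / 21.4% = 0.776
Granite: Sortino ratio = (23.9% − 1.0%) / 10.8% = 2.120
Cedar: Sortino ratio = (10.6% − 1.0%) / 26.3% = 0.365
Highest: Granite (2.120).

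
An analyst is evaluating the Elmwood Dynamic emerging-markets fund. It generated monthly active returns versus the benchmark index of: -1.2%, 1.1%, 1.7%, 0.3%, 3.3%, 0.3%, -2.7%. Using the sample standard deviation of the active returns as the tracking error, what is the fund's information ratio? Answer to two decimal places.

0.21

μ = (-1.2 + 1.1 + 1.7 + 0.3 + 3.3 + 0.3 − 2.7) / 7 = 0.4000%
Σ(r − μ)² = 22.7800; sample σ = √(22.7800/6) = 1.9485%
IR = μ / tracking error = 0.4000 / 1.9485 = 0.2053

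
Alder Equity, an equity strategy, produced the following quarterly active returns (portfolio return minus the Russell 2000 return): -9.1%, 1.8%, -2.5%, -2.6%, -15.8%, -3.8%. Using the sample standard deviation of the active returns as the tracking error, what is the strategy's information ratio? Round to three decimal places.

r̄ = (-9.1 + 1.8 − 2.5 − 2.6 − 15.8 − 3.8) / 6 = -5.3333%
Σ(r − r̄)² = (-9.1 − (-5.3333))² + (1.8 − (-5.3333))² + … = 192.4733
σ = √[192.4733 / 5] = 6.2044%
IR = r̄ / tracking error = -5.3333 / 6.2044 = -0.8596

-0.860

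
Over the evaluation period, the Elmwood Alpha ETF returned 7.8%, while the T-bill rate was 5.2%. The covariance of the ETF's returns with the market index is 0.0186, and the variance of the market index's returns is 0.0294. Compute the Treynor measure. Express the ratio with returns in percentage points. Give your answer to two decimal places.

β = Cov / Var = 0.0186 / 0.0294 = 0.6327
Treynor = (Rp − Rf) / β = (7.8% − 5.2%) / 0.6327 = 2.60 / 0.6327 = 4.1094

4.11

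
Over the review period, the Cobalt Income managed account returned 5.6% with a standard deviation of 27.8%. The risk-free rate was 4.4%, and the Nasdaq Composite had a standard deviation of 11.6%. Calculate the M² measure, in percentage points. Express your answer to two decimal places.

Sharpe = (Rp − Rf) / σp = (5.6% − 4.4%) / 27.8% = 0.0432
M² = Rf + Sharpe × σm = 4.4% + 0.0432 × 11.6% = 4.9011%

4.90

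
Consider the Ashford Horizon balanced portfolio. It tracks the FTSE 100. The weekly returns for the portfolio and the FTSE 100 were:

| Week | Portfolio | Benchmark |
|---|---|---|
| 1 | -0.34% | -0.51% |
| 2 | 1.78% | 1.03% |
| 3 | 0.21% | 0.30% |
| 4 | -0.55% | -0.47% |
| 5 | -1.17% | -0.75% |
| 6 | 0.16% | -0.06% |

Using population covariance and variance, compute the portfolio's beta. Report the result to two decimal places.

r̄p = 0.0150%,  r̄m = -0.0767%
Cov = Σ(rp − r̄p)(rm − r̄m) / 6 = 0.5339
Var(rm) = Σ(rm − r̄m)² / 6 = 0.3605
β = Cov / Var = 0.5339 / 0.3605 = 1.4810

1.48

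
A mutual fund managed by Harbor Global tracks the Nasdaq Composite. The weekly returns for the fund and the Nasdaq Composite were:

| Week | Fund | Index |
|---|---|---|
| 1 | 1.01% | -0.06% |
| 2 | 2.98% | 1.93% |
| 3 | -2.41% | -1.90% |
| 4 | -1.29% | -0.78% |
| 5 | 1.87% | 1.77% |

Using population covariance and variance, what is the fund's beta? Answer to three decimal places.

r̄p = 0.4320%,  r̄m = 0.1920%
Cov = Σ(rp − r̄p)(rm − r̄m) / 5 = 2.8342
Var(rm) = Σ(rm − r̄m)² / 5 = 2.1791
β = Cov / Var = 2.8342 / 2.1791 = 1.3006

1.301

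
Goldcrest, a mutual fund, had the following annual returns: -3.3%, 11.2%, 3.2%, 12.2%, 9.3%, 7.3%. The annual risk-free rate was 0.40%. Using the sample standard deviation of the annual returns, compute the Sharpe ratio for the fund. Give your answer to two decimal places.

1.07

r̄ = (-3.3 + 11.2 + 3.2 + 12.2 + 9.3 + 7.3) / 6 = 6.6500%
Σ(r − r̄)² = 169.8550; sample σ = √(169.8550/5) = 5.8285%
Sharpe = (r̄ − rf) / σ = (6.6500 − 0.4) / 5.8285 = 6.2500 / 5.8285 = 1.0723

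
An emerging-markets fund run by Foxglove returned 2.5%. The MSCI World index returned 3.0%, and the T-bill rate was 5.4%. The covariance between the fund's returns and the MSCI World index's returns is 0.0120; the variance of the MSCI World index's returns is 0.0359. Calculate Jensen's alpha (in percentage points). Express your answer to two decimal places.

β = Cov / Var = 0.0120 / 0.0359 = 0.3343
E[R] = Rf + β(Rm − Rf) = 5.4% + 0.3343 × (3.0% − 5.4%) = 4.5977%
α = Rp − E[R] = 2.5% − 4.5977% = -2.0977

-2.10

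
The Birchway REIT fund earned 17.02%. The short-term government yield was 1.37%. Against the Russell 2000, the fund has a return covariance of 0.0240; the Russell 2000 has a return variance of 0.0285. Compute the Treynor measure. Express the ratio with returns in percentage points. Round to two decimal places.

18.58

β = Cov / Var = 0.0240 / 0.0285 = 0.8421
Treynor = (Rp − Rf) / β = (17.02% − 1.37%) / 0.8421 = 15.65 / 0.8421 = 18.5845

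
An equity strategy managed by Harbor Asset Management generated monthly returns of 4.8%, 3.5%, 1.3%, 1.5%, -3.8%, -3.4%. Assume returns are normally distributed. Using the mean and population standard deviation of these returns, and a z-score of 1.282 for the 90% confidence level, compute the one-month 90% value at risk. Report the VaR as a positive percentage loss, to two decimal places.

3.49

Mean return r̄ = 3.90 / 6 = 0.6500%
Population σ = √[Σ(r − r̄)² / 6] = √[62.6950 / 6] = √10.4492 = 3.2325%
VaR = −(r̄ − z·σ) = −(0.6500 − 1.282 × 3.2325) = −(-3.4941) = 3.4941%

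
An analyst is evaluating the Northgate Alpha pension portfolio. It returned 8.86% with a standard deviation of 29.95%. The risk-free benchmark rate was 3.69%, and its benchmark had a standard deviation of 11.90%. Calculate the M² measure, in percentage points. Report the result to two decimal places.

5.74

Sharpe = (Rp − Rf) / σp = (8.86% − 3.69%) / 29.95% = 0.1726
M² = Rf + Sharpe × σm = 3.69% + 0.1726 × 11.90% = 5.7439%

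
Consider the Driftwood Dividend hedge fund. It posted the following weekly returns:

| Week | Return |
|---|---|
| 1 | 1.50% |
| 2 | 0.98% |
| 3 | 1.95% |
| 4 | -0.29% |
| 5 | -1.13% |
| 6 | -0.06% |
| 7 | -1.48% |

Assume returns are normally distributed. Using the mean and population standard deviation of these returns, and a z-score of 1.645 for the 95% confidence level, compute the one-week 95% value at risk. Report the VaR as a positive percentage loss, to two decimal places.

Mean return μ = 1.470 / 7 = 0.2100%
Σ(r − μ)² = (1.5 − 0.2100)² + (0.98 − 0.2100)² + (1.95 − 0.2100)² + … = 10.2592
population σ = √(10.2592 / 7) = √1.4656 = 1.2106%
VaR = −(μ − z·σ) = −(0.2100 − 1.645 × 1.2106) = −(-1.7814) = 1.7814%

1.78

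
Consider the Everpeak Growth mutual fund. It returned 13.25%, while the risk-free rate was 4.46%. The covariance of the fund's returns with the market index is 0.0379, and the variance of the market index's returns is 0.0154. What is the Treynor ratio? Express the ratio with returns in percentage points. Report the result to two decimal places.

β = Cov / Var = 0.0379 / 0.0154 = 2.4610
Treynor = (Rp − Rf) / β = (13.25% − 4.46%) / 2.4610 = 8.79 / 2.4610 = 3.5717

3.57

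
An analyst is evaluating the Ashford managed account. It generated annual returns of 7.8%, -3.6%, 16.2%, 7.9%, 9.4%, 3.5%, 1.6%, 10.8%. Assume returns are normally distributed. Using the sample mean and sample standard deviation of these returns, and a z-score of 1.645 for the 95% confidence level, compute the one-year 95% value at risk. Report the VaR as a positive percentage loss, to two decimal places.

3.31

r̄ = (7.8 − 3.6 + 16.2 + 7.9 + 9.4 + 3.5 + 1.6 + 10.8) / 8 = 6.7000%
Sample std dev = √[259.3400 / 7] = 6.0868%
VaR = −(r̄ − z·σ) = −(6.7000 − 1.645 × 6.0868) = −(-3.3128) = 3.3128%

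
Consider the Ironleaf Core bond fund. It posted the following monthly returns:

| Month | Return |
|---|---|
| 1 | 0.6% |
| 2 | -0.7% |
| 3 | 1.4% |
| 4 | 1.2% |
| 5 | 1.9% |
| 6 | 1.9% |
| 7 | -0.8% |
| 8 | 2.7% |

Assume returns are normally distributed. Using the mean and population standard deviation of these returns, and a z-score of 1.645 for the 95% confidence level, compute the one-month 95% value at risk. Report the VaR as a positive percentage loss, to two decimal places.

r̄ = (0.6 − 0.7 + 1.4 + 1.2 + 1.9 + 1.9 − 0.8 + 2.7) / 8 = 1.0250%
Σ(r − r̄)² = 10.9950; population σ = √(10.9950/8) = 1.1723%
VaR = −(r̄ − z·σ) = −(1.0250 − 1.645 × 1.1723) = −(-0.9034) = 0.9034%

0.90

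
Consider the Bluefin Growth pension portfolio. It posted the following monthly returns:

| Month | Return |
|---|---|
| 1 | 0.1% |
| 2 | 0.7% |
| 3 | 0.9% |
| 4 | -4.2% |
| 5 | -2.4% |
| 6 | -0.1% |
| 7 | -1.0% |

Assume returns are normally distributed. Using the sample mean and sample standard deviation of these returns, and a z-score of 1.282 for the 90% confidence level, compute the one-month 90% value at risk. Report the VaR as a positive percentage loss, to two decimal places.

3.23

μ = (0.1 + 0.7 + 0.9 − 4.2 − 2.4 − 0.1 − 1) / 7 = -0.8571%
Sample std dev = √[20.5771 / 6] = 1.8519%
VaR = −(μ − z·σ) = −(-0.8571 − 1.282 × 1.8519) = −(-3.2312) = 3.2312%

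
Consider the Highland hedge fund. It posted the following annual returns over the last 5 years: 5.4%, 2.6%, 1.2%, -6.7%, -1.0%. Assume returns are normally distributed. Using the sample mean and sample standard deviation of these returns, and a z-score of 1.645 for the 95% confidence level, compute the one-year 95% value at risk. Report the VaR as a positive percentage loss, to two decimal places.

Mean return μ = 1.50 / 5 = 0.3000%
Sample std dev = √[82.8000 / 4] = 4.5497%
VaR = −(μ − z·σ) = −(0.3000 − 1.645 × 4.5497) = −(-7.1843) = 7.1843%

7.18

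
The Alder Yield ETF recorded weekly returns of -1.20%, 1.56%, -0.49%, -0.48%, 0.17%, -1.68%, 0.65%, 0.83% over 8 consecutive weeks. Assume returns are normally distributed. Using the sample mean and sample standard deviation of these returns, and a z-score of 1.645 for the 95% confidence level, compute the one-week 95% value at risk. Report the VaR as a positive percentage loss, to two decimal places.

μ = (-1.2 + 1.56 − 0.49 − 0.48 + 0.17 − 1.68 + 0.65 + 0.83) / 8 = -0.640 / 8 = -0.0800%
Σ(r − μ)² = 8.2556; sample σ = √(8.2556/7) = 1.0860%
VaR = −(μ − z·σ) = −(-0.0800 − 1.645 × 1.0860) = −(-1.8665) = 1.8665%

1.87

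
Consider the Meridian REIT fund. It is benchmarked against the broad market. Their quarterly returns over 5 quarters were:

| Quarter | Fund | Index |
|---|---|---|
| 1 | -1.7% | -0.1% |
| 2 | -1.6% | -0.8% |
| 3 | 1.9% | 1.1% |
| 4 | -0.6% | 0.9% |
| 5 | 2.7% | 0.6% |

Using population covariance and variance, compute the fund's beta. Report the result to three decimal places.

1.787

r̄p = 0.1400%,  r̄m = 0.3400%
Cov = Σ(rp − r̄p)(rm − r̄m) / 5 = 0.8764
Var(rm) = Σ(rm − r̄m)² / 5 = 0.4904
β = Cov / Var = 0.8764 / 0.4904 = 1.7871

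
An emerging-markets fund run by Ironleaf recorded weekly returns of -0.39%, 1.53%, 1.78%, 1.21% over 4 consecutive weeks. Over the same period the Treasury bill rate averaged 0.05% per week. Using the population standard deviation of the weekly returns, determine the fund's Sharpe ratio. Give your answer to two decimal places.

1.16

r̄ = (-0.39 + 1.53 + 1.78 + 1.21) / 4 = 4.130 / 4 = 1.0325%
Population σ = √[Σ(r − r̄)² / 4] = √[2.8613 / 4] = √0.7153 = 0.8458%
Sharpe = (r̄ − rf) / σ = (1.0325 − 0.05) / 0.8458 = 0.9825 / 0.8458 = 1.1616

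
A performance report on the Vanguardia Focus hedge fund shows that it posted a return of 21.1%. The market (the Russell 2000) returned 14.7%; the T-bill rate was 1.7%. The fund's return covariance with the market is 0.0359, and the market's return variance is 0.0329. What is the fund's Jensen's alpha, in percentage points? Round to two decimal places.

5.21

β = Cov / Var = 0.0359 / 0.0329 = 1.0912
E[R] = Rf + β(Rm − Rf) = 1.7% + 1.0912 × (14.7% − 1.7%) = 15.8856%
α = Rp − E[R] = 21.1% − 15.8856% = 5.2144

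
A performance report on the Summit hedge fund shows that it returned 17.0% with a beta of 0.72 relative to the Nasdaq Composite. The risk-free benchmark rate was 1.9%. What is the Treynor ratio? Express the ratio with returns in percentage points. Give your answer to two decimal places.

20.97

Treynor = (Rp − Rf) / β = (17.0% − 1.9%) / 0.72 = 15.10 / 0.72 = 20.9722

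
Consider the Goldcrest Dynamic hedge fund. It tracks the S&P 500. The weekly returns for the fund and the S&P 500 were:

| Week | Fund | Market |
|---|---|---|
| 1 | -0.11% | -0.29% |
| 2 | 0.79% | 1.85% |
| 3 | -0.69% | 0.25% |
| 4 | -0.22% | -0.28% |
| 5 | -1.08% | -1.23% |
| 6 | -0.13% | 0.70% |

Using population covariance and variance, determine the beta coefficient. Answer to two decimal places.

0.52

r̄p = -0.2400%,  r̄m = 0.1667%
Cov = Σ(rp − r̄p)(rm − r̄m) / 6 = 0.4767
Var(rm) = Σ(rm − r̄m)² / 6 = 0.9140
β = Cov / Var = 0.4767 / 0.9140 = 0.5216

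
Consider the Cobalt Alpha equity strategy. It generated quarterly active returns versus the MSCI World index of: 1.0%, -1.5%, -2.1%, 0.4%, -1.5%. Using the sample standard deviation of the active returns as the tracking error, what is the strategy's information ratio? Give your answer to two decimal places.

r̄ = (1 − 1.5 − 2.1 + 0.4 − 1.5) / 5 = -0.7400%
Sample std dev = √[7.3320 / 4] = 1.3539%
IR = r̄ / tracking error = -0.7400 / 1.3539 = -0.5466

-0.55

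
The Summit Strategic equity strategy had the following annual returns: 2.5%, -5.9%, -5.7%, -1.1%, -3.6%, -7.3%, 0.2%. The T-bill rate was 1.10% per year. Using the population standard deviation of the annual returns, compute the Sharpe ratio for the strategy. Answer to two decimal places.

-1.22

Mean return μ = -20.90 / 7 = -2.9857%
Σ(r − μ)² = (2.5 − (-2.9857))² + (-5.9 − (-2.9857))² + … = 78.6486
σ = √[78.6486 / 7] = 3.3519%
Sharpe = (μ − rf) / σ = (-2.9857 − 1.1) / 3.3519 = -4.0857 / 3.3519 = -1.2189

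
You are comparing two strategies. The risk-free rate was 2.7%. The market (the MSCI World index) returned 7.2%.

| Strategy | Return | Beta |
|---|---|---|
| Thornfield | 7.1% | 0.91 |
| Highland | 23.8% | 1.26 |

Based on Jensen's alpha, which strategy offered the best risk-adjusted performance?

Highland

Thornfield: α = 7.1% − [2.7% + 0.91 × (7.2% − 2.7%)] = 0.305
Highland: α = 23.8% − [2.7% + 1.26 × (7.2% − 2.7%)] = 15.430
Highest: Highland (15.430).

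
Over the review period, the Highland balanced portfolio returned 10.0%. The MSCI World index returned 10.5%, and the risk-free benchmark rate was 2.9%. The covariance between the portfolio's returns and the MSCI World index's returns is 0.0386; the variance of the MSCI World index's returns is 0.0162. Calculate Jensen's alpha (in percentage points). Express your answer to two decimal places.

β = Cov / Var = 0.0386 / 0.0162 = 2.3827
E[R] = Rf + β(Rm − Rf) = 2.9% + 2.3827 × (10.5% − 2.9%) = 21.0085%
α = Rp − E[R] = 10.0% − 21.0085% = -11.0085

-11.01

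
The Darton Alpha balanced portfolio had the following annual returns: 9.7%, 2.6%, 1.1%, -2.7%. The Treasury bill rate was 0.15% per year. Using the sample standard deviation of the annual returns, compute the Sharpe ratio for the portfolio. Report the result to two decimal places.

0.49

r̄ = (9.7 + 2.6 + 1.1 − 2.7) / 4 = 10.70 / 4 = 2.6750%
Σ(r − r̄)² = 80.7275; sample σ = √(80.7275/3) = 5.1874%
Sharpe = (r̄ − rf) / σ = (2.6750 − 0.15) / 5.1874 = 2.5250 / 5.1874 = 0.4868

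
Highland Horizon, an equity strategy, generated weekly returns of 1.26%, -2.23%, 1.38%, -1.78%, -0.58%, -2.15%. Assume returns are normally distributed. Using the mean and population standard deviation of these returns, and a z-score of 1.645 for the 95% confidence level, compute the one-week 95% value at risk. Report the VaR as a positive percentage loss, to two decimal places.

3.18

r̄ = (1.26 − 2.23 + 1.38 − 1.78 − 0.58 − 2.15) / 6 = -0.6833%
Σ(r − r̄)² = 13.7905; population σ = √(13.7905/6) = 1.5161%
VaR = −(r̄ − z·σ) = −(-0.6833 − 1.645 × 1.5161) = −(-3.1773) = 3.1773%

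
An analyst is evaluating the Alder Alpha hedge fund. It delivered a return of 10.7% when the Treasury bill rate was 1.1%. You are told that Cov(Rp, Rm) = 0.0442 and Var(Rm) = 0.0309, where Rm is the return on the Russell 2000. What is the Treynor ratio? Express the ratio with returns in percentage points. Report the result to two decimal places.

β = Cov / Var = 0.0442 / 0.0309 = 1.4304
Treynor = (Rp − Rf) / β = (10.7% − 1.1%) / 1.4304 = 9.60 / 1.4304 = 6.7114

6.71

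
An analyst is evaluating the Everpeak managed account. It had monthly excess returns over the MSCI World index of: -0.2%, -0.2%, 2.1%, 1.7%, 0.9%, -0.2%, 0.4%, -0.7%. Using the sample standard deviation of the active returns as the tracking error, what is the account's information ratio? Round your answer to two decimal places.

μ = (-0.2 − 0.2 + 2.1 + 1.7 + 0.9 − 0.2 + 0.4 − 0.7) / 8 = 0.4750%
Σ(r − μ)² = (-0.2 − 0.4750)² + (-0.2 − 0.4750)² + (2.1 − 0.4750)² + … = 7.0750
σ = √[7.0750 / 7] = 1.0053%
IR = μ / tracking error = 0.4750 / 1.0053 = 0.4725

0.47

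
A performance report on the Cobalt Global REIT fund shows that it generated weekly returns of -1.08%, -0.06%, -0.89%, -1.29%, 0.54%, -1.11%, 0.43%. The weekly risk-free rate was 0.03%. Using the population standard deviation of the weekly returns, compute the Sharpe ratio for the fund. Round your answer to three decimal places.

Mean return μ = -3.460 / 7 = -0.4943%
Population std dev = √[3.6246 / 7] = 0.7196%
Sharpe = (μ − rf) / σ = (-0.4943 − 0.03) / 0.7196 = -0.5243 / 0.7196 = -0.7286

-0.729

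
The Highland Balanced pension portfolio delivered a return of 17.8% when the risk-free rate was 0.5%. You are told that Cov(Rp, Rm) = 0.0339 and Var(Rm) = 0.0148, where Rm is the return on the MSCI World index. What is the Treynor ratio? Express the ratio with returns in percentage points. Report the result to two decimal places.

7.55

β = Cov / Var = 0.0339 / 0.0148 = 2.2905
Treynor = (Rp − Rf) / β = (17.8% − 0.5%) / 2.2905 = 17.30 / 2.2905 = 7.5529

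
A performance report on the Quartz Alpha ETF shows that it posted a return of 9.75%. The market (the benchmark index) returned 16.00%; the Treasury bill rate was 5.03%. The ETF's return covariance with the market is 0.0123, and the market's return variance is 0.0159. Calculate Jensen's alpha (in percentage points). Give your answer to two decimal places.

β = Cov / Var = 0.0123 / 0.0159 = 0.7736
E[R] = Rf + β(Rm − Rf) = 5.03% + 0.7736 × (16.00% − 5.03%) = 13.5164%
α = Rp − E[R] = 9.75% − 13.5164% = -3.7664

-3.77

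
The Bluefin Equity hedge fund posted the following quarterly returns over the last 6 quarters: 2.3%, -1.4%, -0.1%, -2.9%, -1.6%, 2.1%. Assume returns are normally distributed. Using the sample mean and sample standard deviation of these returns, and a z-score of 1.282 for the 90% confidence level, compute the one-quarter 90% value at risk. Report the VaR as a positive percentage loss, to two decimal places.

2.97

μ = (2.3 − 1.4 − 0.1 − 2.9 − 1.6 + 2.1) / 6 = -0.2667%
Σ(r − μ)² = (2.3 − (-0.2667))² + (-1.4 − (-0.2667))² + (-0.1 − (-0.2667))² + … = 22.2133
sample σ = √(22.2133 / 5) = √4.4427 = 2.1078%
VaR = −(μ − z·σ) = −(-0.2667 − 1.282 × 2.1078) = −(-2.9689) = 2.9689%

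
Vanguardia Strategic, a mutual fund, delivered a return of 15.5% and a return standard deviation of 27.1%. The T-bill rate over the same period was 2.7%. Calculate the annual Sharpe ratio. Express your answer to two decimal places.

0.47

Sharpe = (Rp − Rf) / σp = (15.5% − 2.7%) / 27.1% = 12.80% / 27.1% = 0.4723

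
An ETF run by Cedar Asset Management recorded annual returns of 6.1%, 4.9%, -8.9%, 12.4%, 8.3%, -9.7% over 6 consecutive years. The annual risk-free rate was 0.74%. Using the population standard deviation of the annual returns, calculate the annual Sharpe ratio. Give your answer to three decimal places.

μ = (6.1 + 4.9 − 8.9 + 12.4 + 8.3 − 9.7) / 6 = 13.10 / 6 = 2.1833%
Σ(r − μ)² = (6.1 − 2.1833)² + (4.9 − 2.1833)² + (-8.9 − 2.1833)² + … = 428.5683
population σ = √(428.5683 / 6) = √71.4281 = 8.4515%
Sharpe = (μ − rf) / σ = (2.1833 − 0.74) / 8.4515 = 1.4433 / 8.4515 = 0.1708

0.171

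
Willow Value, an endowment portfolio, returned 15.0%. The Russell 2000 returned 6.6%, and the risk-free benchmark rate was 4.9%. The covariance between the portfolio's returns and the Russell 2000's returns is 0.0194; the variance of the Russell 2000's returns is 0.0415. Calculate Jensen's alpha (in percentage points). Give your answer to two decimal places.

9.31

β = Cov / Var = 0.0194 / 0.0415 = 0.4675
E[R] = Rf + β(Rm − Rf) = 4.9% + 0.4675 × (6.6% − 4.9%) = 5.6948%
α = Rp − E[R] = 15.0% − 5.6948% = 9.3052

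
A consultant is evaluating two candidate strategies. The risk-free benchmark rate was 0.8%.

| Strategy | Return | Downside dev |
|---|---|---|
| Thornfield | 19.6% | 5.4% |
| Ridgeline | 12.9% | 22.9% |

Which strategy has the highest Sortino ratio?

Thornfield

Thornfield: Sortino ratio = (19.6% − 0.8%) / 5.4% = 3.481
Ridgeline: Sortino ratio = (12.9% − 0.8%) / 22.9% = 0.528
Highest: Thornfield (3.481).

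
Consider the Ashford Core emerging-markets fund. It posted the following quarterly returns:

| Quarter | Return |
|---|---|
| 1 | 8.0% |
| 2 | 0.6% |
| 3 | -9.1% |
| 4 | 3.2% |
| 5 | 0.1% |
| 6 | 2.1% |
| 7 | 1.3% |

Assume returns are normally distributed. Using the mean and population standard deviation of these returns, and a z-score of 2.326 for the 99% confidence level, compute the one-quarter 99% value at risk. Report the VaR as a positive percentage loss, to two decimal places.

10.17

r̄ = (8 + 0.6 − 9.1 + 3.2 + 0.1 + 2.1 + 1.3) / 7 = 0.8857%
Σ(r − r̄)² = (8 − 0.8857)² + (0.6 − 0.8857)² + … = 158.0286
σ = √[158.0286 / 7] = 4.7514%
VaR = −(r̄ − z·σ) = −(0.8857 − 2.326 × 4.7514) = −(-10.1661) = 10.1661%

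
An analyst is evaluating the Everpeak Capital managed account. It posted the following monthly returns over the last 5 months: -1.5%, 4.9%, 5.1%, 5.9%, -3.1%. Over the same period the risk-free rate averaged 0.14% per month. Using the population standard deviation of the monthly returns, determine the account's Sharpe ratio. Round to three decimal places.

0.562

r̄ = (-1.5 + 4.9 + 5.1 + 5.9 − 3.1) / 5 = 11.30 / 5 = 2.2600%
Σ(r − r̄)² = (-1.5 − 2.2600)² + (4.9 − 2.2600)² + (5.1 − 2.2600)² + … = 71.1520
σ = √[71.1520 / 5] = 3.7723%
Sharpe = (r̄ − rf) / σ = (2.2600 − 0.14) / 3.7723 = 2.1200 / 3.7723 = 0.5620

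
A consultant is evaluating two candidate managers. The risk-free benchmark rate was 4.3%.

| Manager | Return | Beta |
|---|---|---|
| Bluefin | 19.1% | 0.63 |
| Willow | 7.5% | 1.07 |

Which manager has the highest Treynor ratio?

Bluefin

Bluefin: Treynor = (19.1% − 4.3%) / 0.63 = 23.492
Willow: Treynor = (7.5% − 4.3%) / 1.07 = 2.991
Highest: Bluefin (23.492).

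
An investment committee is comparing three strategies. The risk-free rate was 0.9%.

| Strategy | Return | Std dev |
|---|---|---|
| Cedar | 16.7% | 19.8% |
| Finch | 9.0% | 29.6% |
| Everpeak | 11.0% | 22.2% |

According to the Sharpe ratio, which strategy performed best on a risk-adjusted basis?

Cedar: Sharpe ratio = (16.7% − 0.9%) / 19.8% = 0.798
Finch: Sharpe ratio = (9.0% − 0.9%) / 29.6% = 0.274
Everpeak: Sharpe ratio = (11.0% − 0.9%) / 22.2% = 0.455
Highest: Cedar (0.798).

Cedar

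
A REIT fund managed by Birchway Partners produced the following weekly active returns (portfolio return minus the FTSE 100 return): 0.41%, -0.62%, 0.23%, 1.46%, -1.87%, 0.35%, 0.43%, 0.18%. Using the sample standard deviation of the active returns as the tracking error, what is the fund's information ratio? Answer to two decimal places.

0.07

Mean return r̄ = 0.570 / 8 = 0.0713%
Sample σ = √[Σ(r − r̄)² / 7] = √[6.5331 / 7] = √0.9333 = 0.9661%
IR = r̄ / tracking error = 0.0713 / 0.9661 = 0.0738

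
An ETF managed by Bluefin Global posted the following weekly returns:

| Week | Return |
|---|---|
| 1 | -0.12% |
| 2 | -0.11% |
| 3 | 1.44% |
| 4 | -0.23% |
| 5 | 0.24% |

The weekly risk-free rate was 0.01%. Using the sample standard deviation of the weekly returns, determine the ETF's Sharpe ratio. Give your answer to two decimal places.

μ = (-0.12 − 0.11 + 1.44 − 0.23 + 0.24) / 5 = 1.220 / 5 = 0.2440%
Sample σ = √[Σ(r − μ)² / 4] = √[1.9129 / 4] = √0.4782 = 0.6915%
Sharpe = (μ − rf) / σ = (0.2440 − 0.01) / 0.6915 = 0.2340 / 0.6915 = 0.3384

0.34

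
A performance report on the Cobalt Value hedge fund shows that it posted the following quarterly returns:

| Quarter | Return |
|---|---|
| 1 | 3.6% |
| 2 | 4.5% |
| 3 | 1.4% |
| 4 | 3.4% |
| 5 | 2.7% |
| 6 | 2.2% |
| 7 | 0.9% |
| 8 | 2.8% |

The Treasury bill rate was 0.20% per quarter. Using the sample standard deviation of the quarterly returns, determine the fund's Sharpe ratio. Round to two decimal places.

2.11

Mean return μ = 21.50 / 8 = 2.6875%
Sample σ = √[Σ(r − μ)² / 7] = √[9.7288 / 7] = √1.3898 = 1.1789%
Sharpe = (μ − rf) / σ = (2.6875 − 0.2) / 1.1789 = 2.4875 / 1.1789 = 2.1100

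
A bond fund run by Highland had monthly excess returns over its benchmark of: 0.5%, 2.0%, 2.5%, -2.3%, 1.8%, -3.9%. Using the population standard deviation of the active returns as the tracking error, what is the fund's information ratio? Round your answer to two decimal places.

0.04

μ = (0.5 + 2 + 2.5 − 2.3 + 1.8 − 3.9) / 6 = 0.1000%
Population std dev = √[34.1800 / 6] = 2.3868%
IR = μ / tracking error = 0.1000 / 2.3868 = 0.0419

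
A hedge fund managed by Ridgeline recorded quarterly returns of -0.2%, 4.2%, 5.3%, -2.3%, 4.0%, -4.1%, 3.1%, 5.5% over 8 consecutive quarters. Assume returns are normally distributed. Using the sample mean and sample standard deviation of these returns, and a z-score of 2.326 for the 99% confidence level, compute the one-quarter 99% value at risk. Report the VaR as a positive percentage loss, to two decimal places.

r̄ = (-0.2 + 4.2 + 5.3 − 2.3 + 4 − 4.1 + 3.1 + 5.5) / 8 = 1.9375%
Sample std dev = √[93.6988 / 7] = 3.6586%
VaR = −(r̄ − z·σ) = −(1.9375 − 2.326 × 3.6586) = −(-6.5724) = 6.5724%

6.57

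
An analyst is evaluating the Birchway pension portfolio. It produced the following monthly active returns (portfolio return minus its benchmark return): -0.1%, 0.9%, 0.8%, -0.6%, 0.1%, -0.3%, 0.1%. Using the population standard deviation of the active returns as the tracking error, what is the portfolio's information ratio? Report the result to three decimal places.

Mean return r̄ = 0.90 / 7 = 0.1286%
Σ(r − r̄)² = (-0.1 − 0.1286)² + (0.9 − 0.1286)² + … = 1.8143
population σ = √(1.8143 / 7) = √0.2592 = 0.5091%
IR = r̄ / tracking error = 0.1286 / 0.5091 = 0.2526

0.253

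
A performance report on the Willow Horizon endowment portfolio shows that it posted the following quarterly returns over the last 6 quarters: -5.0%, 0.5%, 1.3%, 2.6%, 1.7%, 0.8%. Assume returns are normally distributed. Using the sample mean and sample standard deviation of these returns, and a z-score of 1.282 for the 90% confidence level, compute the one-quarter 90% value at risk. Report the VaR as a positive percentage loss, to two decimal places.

r̄ = (-5 + 0.5 + 1.3 + 2.6 + 1.7 + 0.8) / 6 = 0.3167%
Sample std dev = √[36.6283 / 5] = 2.7066%
VaR = −(r̄ − z·σ) = −(0.3167 − 1.282 × 2.7066) = −(-3.1532) = 3.1532%

3.15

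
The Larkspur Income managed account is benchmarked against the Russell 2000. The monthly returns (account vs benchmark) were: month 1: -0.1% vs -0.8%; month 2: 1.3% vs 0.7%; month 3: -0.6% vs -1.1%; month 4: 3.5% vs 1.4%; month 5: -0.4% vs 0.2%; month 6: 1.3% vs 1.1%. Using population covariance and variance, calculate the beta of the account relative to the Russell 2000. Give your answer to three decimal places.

1.285

r̄p = 0.8333%,  r̄m = 0.2500%
Cov = Σ(rp − r̄p)(rm − r̄m) / 6 = 1.1083
Var(rm) = Σ(rm − r̄m)² / 6 = 0.8625
β = Cov / Var = 1.1083 / 0.8625 = 1.2850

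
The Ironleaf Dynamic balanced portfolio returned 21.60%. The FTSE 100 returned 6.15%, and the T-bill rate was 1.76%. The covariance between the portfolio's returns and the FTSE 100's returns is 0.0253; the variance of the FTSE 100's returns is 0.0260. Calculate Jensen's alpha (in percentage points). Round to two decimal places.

15.57

β = Cov / Var = 0.0253 / 0.0260 = 0.9731
E[R] = Rf + β(Rm − Rf) = 1.76% + 0.9731 × (6.15% − 1.76%) = 6.0319%
α = Rp − E[R] = 21.60% − 6.0319% = 15.5681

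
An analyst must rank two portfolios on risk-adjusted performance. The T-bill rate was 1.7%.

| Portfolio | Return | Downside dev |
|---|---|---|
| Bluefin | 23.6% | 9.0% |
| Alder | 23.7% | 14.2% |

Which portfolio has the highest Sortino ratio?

Bluefin

Bluefin: Sortino ratio = (23.6% − 1.7%) / 9.0% = 2.433
Alder: Sortino ratio = (23.7% − 1.7%) / 14.2% = 1.549
Highest: Bluefin (2.433).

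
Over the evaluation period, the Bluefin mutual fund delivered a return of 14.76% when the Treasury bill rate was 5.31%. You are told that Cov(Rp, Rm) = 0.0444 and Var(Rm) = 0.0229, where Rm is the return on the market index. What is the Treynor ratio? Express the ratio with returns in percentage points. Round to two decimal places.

4.87

β = Cov / Var = 0.0444 / 0.0229 = 1.9389
Treynor = (Rp − Rf) / β = (14.76% − 5.31%) / 1.9389 = 9.45 / 1.9389 = 4.8739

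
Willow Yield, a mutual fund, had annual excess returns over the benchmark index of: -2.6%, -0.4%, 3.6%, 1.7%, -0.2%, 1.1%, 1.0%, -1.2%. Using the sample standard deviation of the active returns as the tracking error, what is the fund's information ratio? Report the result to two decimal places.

0.20

Mean return r̄ = 3.00 / 8 = 0.3750%
Sample σ = √[Σ(r − r̄)² / 7] = √[25.3350 / 7] = √3.6193 = 1.9024%
IR = r̄ / tracking error = 0.3750 / 1.9024 = 0.1971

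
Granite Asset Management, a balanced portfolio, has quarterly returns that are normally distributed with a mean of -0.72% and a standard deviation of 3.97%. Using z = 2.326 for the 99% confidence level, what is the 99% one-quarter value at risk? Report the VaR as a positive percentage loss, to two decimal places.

9.95

VaR (as % loss) = −(μ − z·σ) = −(-0.72% − 2.326 × 3.97%) = −(-9.95422%) = 9.95422%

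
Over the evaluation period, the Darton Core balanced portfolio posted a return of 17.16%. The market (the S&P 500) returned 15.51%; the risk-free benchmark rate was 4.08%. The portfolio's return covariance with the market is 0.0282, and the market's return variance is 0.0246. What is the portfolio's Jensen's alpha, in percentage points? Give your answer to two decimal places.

-0.02

β = Cov / Var = 0.0282 / 0.0246 = 1.1463
E[R] = Rf + β(Rm − Rf) = 4.08% + 1.1463 × (15.51% − 4.08%) = 17.1822%
α = Rp − E[R] = 17.16% − 17.1822% = -0.0222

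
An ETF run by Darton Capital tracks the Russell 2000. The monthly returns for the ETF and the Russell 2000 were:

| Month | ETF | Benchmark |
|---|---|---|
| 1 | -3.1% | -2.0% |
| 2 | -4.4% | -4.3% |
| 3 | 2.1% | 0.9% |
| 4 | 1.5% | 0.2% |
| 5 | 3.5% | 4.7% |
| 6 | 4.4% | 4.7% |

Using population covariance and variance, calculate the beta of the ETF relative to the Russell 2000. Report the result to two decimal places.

r̄p = 0.6667%,  r̄m = 0.7000%
Cov = Σ(rp − r̄p)(rm − r̄m) / 6 = 10.2733
Var(rm) = Σ(rm − r̄m)² / 6 = 10.7633
β = Cov / Var = 10.2733 / 10.7633 = 0.9545

0.95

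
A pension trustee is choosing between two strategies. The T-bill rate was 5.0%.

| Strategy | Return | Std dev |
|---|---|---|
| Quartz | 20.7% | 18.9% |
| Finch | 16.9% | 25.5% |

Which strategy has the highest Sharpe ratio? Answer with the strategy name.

Quartz

Quartz: Sharpe ratio = (20.7% − 5.0%) / 18.9% = 0.831
Finch: Sharpe ratio = (16.9% − 5.0%) / 25.5% = 0.467
Highest: Quartz (0.831).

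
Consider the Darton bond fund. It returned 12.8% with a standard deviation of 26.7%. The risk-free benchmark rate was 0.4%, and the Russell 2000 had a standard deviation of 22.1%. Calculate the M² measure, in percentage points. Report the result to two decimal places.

Sharpe = (Rp − Rf) / σp = (12.8% − 0.4%) / 26.7% = 0.4644
M² = Rf + Sharpe × σm = 0.4% + 0.4644 × 22.1% = 10.6632%

10.66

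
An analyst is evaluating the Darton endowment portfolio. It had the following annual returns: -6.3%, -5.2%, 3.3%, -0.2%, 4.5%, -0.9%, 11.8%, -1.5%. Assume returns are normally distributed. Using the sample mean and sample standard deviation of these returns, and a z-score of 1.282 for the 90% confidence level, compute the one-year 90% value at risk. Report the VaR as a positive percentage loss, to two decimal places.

r̄ = (-6.3 − 5.2 + 3.3 − 0.2 + 4.5 − 0.9 + 11.8 − 1.5) / 8 = 5.50 / 8 = 0.6875%
Sample σ = √[Σ(r − r̄)² / 7] = √[236.4288 / 7] = √33.7755 = 5.8117%
VaR = −(r̄ − z·σ) = −(0.6875 − 1.282 × 5.8117) = −(-6.7631) = 6.7631%

6.76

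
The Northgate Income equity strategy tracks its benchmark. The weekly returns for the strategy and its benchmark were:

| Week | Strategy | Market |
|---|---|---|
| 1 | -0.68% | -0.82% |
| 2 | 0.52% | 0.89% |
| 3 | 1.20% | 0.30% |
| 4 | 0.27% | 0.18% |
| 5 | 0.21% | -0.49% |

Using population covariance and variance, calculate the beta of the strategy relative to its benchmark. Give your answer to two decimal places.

r̄p = 0.3040%,  r̄m = 0.0120%
Cov = Σ(rp − r̄p)(rm − r̄m) / 5 = 0.2616
Var(rm) = Σ(rm − r̄m)² / 5 = 0.3653
β = Cov / Var = 0.2616 / 0.3653 = 0.7161

0.72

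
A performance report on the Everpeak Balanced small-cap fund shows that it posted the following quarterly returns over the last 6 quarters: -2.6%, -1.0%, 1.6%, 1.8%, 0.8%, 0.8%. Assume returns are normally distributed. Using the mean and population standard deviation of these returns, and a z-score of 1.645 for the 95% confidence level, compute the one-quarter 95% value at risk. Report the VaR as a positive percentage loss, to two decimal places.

2.33

Mean return μ = 1.40 / 6 = 0.2333%
Population std dev = √[14.5133 / 6] = 1.5553%
VaR = −(μ − z·σ) = −(0.2333 − 1.645 × 1.5553) = −(-2.3252) = 2.3252%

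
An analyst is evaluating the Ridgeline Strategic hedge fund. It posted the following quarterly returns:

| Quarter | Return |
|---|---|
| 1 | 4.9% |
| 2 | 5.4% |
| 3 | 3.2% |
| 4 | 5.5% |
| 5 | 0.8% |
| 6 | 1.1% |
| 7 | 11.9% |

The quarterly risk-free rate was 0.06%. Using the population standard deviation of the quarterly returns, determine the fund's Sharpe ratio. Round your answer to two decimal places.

μ = (4.9 + 5.4 + 3.2 + 5.5 + 0.8 + 1.1 + 11.9) / 7 = 32.80 / 7 = 4.6857%
Σ(r − μ)² = 83.4286; population σ = √(83.4286/7) = 3.4523%
Sharpe = (μ − rf) / σ = (4.6857 − 0.06) / 3.4523 = 4.6257 / 3.4523 = 1.3399

1.34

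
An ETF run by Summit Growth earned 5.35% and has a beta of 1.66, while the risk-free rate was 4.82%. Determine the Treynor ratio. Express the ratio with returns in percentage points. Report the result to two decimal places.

Treynor = (Rp − Rf) / β = (5.35% − 4.82%) / 1.66 = 0.53 / 1.66 = 0.3193

0.32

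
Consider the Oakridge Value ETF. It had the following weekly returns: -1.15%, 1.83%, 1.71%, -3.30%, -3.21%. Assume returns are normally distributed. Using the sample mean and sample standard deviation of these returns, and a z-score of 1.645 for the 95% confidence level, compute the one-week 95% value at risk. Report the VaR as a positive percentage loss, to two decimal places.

r̄ = (-1.15 + 1.83 + 1.71 − 3.3 − 3.21) / 5 = -4.120 / 5 = -0.8240%
Σ(r − r̄)² = 25.3947; sample σ = √(25.3947/4) = 2.5197%
VaR = −(r̄ − z·σ) = −(-0.8240 − 1.645 × 2.5197) = −(-4.9689) = 4.9689%

4.97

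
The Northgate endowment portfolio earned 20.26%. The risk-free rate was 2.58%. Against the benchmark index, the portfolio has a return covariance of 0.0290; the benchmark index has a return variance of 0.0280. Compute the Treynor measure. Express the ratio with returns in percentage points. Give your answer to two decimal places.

β = Cov / Var = 0.0290 / 0.0280 = 1.0357
Treynor = (Rp − Rf) / β = (20.26% − 2.58%) / 1.0357 = 17.68 / 1.0357 = 17.0706

17.07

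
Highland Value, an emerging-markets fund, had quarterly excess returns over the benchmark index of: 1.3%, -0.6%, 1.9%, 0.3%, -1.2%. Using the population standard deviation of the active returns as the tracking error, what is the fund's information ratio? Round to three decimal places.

0.296

r̄ = (1.3 − 0.6 + 1.9 + 0.3 − 1.2) / 5 = 1.70 / 5 = 0.3400%
Σ(r − r̄)² = (1.3 − 0.3400)² + (-0.6 − 0.3400)² + (1.9 − 0.3400)² + … = 6.6120
σ = √[6.6120 / 5] = 1.1500%
IR = r̄ / tracking error = 0.3400 / 1.1500 = 0.2957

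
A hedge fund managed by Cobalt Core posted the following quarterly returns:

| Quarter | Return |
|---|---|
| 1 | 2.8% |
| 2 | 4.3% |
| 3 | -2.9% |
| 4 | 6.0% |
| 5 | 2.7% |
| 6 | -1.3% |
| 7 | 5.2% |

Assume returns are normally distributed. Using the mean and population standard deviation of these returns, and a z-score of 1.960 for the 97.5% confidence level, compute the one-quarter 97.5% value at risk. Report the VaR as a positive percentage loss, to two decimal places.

μ = (2.8 + 4.3 − 2.9 + 6 + 2.7 − 1.3 + 5.2) / 7 = 16.80 / 7 = 2.4000%
Population std dev = √[66.4400 / 7] = 3.0808%
VaR = −(μ − z·σ) = −(2.4000 − 1.960 × 3.0808) = −(-3.6384) = 3.6384%

3.64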